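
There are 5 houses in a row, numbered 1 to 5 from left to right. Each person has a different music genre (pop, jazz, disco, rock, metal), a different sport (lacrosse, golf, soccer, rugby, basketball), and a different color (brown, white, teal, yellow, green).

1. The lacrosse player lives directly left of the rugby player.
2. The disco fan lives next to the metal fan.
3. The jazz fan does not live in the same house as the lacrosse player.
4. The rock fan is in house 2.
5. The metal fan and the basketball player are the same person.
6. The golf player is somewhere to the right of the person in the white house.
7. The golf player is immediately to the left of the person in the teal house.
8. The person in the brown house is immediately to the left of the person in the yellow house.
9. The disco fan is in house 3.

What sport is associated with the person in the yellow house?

golf

From clue 4, the rock fan must be in house 2.
From clue 9, the disco fan must be in house 3.
The metal fan is in house 4 (clue 2).
By clue 5, the basketball player is in house 4.
So house 5 gets soccer for sport.
That leaves lacrosse as the sport for house 1.
Clue 1 places the rugby player in house 2.
From clue 3, the jazz fan must be in house 5.
House 1's music genre must be pop (nothing else left).
That leaves golf as the sport for house 3.
The person in the teal house is in house 4 (clue 7).
The only color still possible for house 5 is green.
So house 3 gets yellow for color.
By clue 8, the person in the brown house is in house 2.
So house 1 gets white for color.
So: house 1 = pop/lacrosse/white, house 2 = rock/rugby/brown, house 3 = disco/golf/yellow, house 4 = metal/basketball/teal, house 5 = jazz/soccer/green.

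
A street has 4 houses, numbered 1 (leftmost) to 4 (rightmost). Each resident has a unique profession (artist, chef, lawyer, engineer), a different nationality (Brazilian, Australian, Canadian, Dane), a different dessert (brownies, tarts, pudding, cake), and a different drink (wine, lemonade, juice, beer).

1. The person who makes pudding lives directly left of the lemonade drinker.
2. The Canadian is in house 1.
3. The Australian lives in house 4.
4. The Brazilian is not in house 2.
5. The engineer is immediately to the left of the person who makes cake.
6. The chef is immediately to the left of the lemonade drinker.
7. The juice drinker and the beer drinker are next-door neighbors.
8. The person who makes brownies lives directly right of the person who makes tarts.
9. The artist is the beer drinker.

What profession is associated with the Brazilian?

Clue 2: the Canadian is in house 1.
Clue 3: the Australian is in house 4.
House 2's nationality must be Dane (nothing else left).
The only nationality still possible for house 3 is Brazilian.
The chef is narrowed to house 1 or 2 or 3; consider each.
Placing it in house 2 and house 3 leads to a contradiction, so it's in house 1.
Clue 6 places the lemonade drinker in house 2.
From clue 1, the person who makes pudding must be in house 1.
House 1's drink must be wine (nothing else left).
So house 2 gets tarts for dessert.
By clue 8, the person who makes brownies is in house 3.
The only dessert still possible for house 4 is cake.
Clue 5: the engineer is in house 3.
That leaves lawyer as the profession for house 2.
House 4 profession: only artist fits.
The beer drinker is in house 4 (clue 9).
The only drink still possible for house 3 is juice.
So: house 1 = chef/Canadian/pudding/wine, house 2 = lawyer/Dane/tarts/lemonade, house 3 = engineer/Brazilian/brownies/juice, house 4 = artist/Australian/cake/beer.

engineer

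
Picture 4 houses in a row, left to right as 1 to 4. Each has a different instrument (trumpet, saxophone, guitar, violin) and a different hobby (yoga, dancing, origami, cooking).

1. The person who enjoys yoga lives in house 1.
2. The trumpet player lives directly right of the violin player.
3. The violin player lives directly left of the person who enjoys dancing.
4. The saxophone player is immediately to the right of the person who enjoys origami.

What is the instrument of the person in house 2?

By clue 1, the person who enjoys yoga is in house 1.
The saxophone player is narrowed to house 3 or 4; consider each.
Placing it in house 3 leads to a contradiction, so it's in house 4.
Clue 4 places the person who enjoys origami in house 3.
From clue 3, the violin player must be in house 1.
The person who enjoys dancing is in house 2 (clue 3).
House 4's hobby must be cooking (nothing else left).
Clue 2: the trumpet player is in house 2.
So house 3 gets guitar for instrument.
So: house 1 = violin/yoga, house 2 = trumpet/dancing, house 3 = guitar/origami, house 4 = saxophone/cooking.

trumpet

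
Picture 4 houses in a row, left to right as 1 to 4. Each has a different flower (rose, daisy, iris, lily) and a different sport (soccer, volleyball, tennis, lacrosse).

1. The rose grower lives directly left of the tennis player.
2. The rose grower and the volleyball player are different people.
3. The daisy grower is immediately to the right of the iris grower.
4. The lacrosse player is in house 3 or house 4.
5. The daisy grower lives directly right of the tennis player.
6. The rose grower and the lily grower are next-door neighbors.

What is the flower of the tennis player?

iris

The only flower still possible for house 4 is daisy.
The iris grower is in house 3 (clue 3).
Clue 5: the tennis player is in house 3.
House 4's sport must be lacrosse (nothing else left).
Clue 1: the rose grower is in house 2.
Clue 2: the volleyball player is in house 1.
From clue 6, the lily grower must be in house 1.
So house 2 gets soccer for sport.
So: house 1 = lily/volleyball, house 2 = rose/soccer, house 3 = iris/tennis, house 4 = daisy/lacrosse.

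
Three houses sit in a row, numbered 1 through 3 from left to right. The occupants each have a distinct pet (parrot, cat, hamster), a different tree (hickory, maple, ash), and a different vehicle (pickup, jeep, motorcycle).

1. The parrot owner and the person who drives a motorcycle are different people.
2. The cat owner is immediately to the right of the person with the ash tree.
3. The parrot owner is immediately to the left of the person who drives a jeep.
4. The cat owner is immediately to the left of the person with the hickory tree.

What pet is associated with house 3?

Clue 4 places the cat owner in house 2.
Clue 4 places the person with the hickory tree in house 3.
The only pet still possible for house 3 is hamster.
By clue 2, the person with the ash tree is in house 1.
Clue 3: the person who drives a jeep is in house 2.
House 1's pet must be parrot (nothing else left).
House 2's tree must be maple (nothing else left).
That leaves pickup as the vehicle for house 1.
So house 3 gets motorcycle for vehicle.
So: house 1 = parrot/ash/pickup, house 2 = cat/maple/jeep, house 3 = hamster/hickory/motorcycle.

hamster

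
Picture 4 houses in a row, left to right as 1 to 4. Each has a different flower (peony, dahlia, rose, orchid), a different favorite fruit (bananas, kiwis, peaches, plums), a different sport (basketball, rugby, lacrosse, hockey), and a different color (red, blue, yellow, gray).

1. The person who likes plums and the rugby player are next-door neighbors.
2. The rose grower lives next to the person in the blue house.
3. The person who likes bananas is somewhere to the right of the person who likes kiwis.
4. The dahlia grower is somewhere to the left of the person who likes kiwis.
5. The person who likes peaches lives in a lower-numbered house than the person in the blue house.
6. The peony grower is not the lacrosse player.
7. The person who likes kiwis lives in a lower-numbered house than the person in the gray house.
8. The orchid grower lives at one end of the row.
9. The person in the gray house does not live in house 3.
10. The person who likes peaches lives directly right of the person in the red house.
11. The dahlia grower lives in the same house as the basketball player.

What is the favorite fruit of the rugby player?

From clue 9, the person in the gray house must be in house 4.
The only favorite fruit still possible for house 1 is plums.
House 4 favorite fruit: only bananas fits.
Clue 1: the rugby player is in house 2.
By clue 5, the person who likes peaches is in house 2.
The person in the blue house is in house 3 (clue 5).
Clue 10 places the person in the red house in house 1.
That leaves kiwis as the favorite fruit for house 3.
House 2 color: only yellow fits.
Clue 11: the dahlia grower is in house 1.
So house 3 gets peony for flower.
The only flower still possible for house 4 is orchid.
The only sport still possible for house 1 is basketball.
Clue 6: the lacrosse player is in house 4.
That leaves rose as the flower for house 2.
The only sport still possible for house 3 is hockey.
So: house 1 = dahlia/plums/basketball/red, house 2 = rose/peaches/rugby/yellow, house 3 = peony/kiwis/hockey/blue, house 4 = orchid/bananas/lacrosse/gray.

peaches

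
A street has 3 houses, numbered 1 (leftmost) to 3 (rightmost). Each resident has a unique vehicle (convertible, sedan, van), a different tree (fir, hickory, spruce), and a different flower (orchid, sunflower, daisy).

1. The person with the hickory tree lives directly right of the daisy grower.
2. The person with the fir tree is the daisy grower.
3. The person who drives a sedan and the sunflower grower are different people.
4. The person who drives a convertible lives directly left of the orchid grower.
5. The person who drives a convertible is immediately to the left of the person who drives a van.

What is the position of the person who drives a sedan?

The person who drives a convertible is narrowed to house 1 or 2; consider each.
Placing it in house 1 leads to a contradiction, so it's in house 2.
Clue 4: the orchid grower is in house 3.
Clue 5 places the person who drives a van in house 3.
The only vehicle still possible for house 1 is sedan.
Clue 3 places the sunflower grower in house 2.
House 1 flower: only daisy fits.
The person with the hickory tree is in house 2 (clue 1).
The person with the fir tree is in house 1 (clue 2).
The only tree still possible for house 3 is spruce.
So: house 1 = sedan/fir/daisy, house 2 = convertible/hickory/sunflower, house 3 = van/spruce/orchid.

1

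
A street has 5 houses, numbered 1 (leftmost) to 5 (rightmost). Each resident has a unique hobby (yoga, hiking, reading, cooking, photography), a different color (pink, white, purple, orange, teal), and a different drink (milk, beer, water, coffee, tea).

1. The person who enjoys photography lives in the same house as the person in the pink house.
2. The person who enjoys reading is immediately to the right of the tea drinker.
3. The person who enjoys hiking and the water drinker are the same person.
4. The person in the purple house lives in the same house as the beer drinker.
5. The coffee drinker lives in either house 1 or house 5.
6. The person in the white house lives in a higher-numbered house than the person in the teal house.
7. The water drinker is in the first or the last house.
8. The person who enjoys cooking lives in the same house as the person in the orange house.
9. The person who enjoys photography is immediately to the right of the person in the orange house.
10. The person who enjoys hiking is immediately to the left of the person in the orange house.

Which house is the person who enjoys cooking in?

Clue 3: the person who enjoys hiking is in house 1.
The water drinker is in house 1 (clue 3).
Clue 10: the person in the orange house is in house 2.
So house 5 gets coffee for drink.
Clue 8 places the person who enjoys cooking in house 2.
The person who enjoys photography is in house 3 (clue 9).
House 1's color must be teal (nothing else left).
From clue 1, the person in the pink house must be in house 3.
House 4's color must be purple (nothing else left).
House 5's color must be white (nothing else left).
So house 2 gets milk for drink.
From clue 4, the beer drinker must be in house 4.
So house 3 gets tea for drink.
From clue 2, the person who enjoys reading must be in house 4.
So house 5 gets yoga for hobby.
So: house 1 = hiking/teal/water, house 2 = cooking/orange/milk, house 3 = photography/pink/tea, house 4 = reading/purple/beer, house 5 = yoga/white/coffee.

2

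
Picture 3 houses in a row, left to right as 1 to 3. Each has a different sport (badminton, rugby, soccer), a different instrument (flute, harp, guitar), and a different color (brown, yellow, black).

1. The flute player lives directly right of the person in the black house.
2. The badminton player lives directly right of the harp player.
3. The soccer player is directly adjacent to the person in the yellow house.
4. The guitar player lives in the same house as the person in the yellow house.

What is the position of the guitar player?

1

The badminton player is narrowed to house 2 or 3; consider each.
Placing it in house 2 leads to a contradiction, so it's in house 3.
From clue 2, the harp player must be in house 2.
The only instrument still possible for house 1 is guitar.
House 3 instrument: only flute fits.
From clue 1, the person in the black house must be in house 2.
Clue 4 places the person in the yellow house in house 1.
House 3 color: only brown fits.
By clue 3, the soccer player is in house 2.
The only sport still possible for house 1 is rugby.
So: house 1 = rugby/guitar/yellow, house 2 = soccer/harp/black, house 3 = badminton/flute/brown.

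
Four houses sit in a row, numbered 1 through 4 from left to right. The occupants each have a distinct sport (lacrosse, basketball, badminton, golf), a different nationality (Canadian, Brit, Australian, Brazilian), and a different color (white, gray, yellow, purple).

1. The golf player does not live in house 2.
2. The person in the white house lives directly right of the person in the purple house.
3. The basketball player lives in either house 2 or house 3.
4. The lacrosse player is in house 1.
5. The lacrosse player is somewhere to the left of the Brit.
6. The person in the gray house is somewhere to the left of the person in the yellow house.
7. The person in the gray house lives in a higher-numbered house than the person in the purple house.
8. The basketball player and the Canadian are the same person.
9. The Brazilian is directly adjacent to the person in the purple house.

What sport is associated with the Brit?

By clue 4, the lacrosse player is in house 1.
House 1 color: only purple fits.
Clue 2: the person in the white house is in house 2.
Clue 9: the Brazilian is in house 2.
The only nationality still possible for house 1 is Australian.
House 4's nationality must be Brit (nothing else left).
So house 3 gets gray for color.
House 4's color must be yellow (nothing else left).
The basketball player is in house 3 (clue 8).
That leaves badminton as the sport for house 2.
The only sport still possible for house 4 is golf.
The only nationality still possible for house 3 is Canadian.
So: house 1 = lacrosse/Australian/purple, house 2 = badminton/Brazilian/white, house 3 = basketball/Canadian/gray, house 4 = golf/Brit/yellow.

golf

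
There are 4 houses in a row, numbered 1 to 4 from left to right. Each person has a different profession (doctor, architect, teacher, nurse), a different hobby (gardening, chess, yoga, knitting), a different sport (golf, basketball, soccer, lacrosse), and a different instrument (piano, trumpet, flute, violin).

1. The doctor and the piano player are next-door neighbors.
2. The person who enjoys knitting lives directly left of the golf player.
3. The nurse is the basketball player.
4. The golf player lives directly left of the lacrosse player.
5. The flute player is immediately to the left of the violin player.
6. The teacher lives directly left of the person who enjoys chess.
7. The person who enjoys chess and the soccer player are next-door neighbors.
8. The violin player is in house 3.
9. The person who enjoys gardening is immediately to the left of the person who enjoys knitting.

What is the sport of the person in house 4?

lacrosse

By clue 8, the violin player is in house 3.
The person who enjoys knitting is in house 2 (clue 2).
The golf player is in house 3 (clue 2).
Clue 4 places the lacrosse player in house 4.
Clue 5: the flute player is in house 2.
The person who enjoys gardening is in house 1 (clue 9).
Clue 7 places the person who enjoys chess in house 3.
Clue 7: the soccer player is in house 2.
House 4 profession: only architect fits.
The only hobby still possible for house 4 is yoga.
The only sport still possible for house 1 is basketball.
Clue 3 places the nurse in house 1.
Clue 6 places the teacher in house 2.
The only profession still possible for house 3 is doctor.
Clue 1: the piano player is in house 4.
The only instrument still possible for house 1 is trumpet.
So: house 1 = nurse/gardening/basketball/trumpet, house 2 = teacher/knitting/soccer/flute, house 3 = doctor/chess/golf/violin, house 4 = architect/yoga/lacrosse/piano.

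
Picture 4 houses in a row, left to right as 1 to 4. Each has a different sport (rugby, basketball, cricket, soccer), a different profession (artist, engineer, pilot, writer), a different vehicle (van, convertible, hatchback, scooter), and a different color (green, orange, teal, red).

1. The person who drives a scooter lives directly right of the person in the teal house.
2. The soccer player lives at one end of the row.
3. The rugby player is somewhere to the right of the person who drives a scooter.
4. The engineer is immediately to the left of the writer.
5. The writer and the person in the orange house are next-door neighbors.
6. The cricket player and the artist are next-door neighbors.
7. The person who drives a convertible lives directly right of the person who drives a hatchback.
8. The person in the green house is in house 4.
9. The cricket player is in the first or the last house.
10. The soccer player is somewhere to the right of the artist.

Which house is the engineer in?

The person in the green house is in house 4 (clue 8).
The soccer player is in house 4 (clue 10).
House 2 sport: only basketball fits.
The only sport still possible for house 3 is rugby.
From clue 3, the person who drives a scooter must be in house 2.
By clue 6, the artist is in house 2.
That leaves cricket as the sport for house 1.
By clue 1, the person in the teal house is in house 1.
Clue 4 places the engineer in house 3.
By clue 4, the writer is in house 4.
Clue 5: the person in the orange house is in house 3.
Clue 7 places the person who drives a convertible in house 4.
From clue 7, the person who drives a hatchback must be in house 3.
The only profession still possible for house 1 is pilot.
The only vehicle still possible for house 1 is van.
So house 2 gets red for color.
So: house 1 = cricket/pilot/van/teal, house 2 = basketball/artist/scooter/red, house 3 = rugby/engineer/hatchback/orange, house 4 = soccer/writer/convertible/green.

3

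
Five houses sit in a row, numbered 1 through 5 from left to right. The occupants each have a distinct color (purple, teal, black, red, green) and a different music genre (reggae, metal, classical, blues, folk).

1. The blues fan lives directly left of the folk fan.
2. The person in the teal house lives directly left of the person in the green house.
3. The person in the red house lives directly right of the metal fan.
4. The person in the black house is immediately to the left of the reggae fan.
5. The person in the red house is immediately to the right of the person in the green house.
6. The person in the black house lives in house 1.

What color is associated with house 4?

red

Clue 6: the person in the black house is in house 1.
From clue 4, the reggae fan must be in house 2.
So house 1 gets classical for music genre.
That leaves folk as the music genre for house 5.
Clue 1 places the blues fan in house 4.
That leaves metal as the music genre for house 3.
Clue 3 places the person in the red house in house 4.
From clue 5, the person in the green house must be in house 3.
House 5's color must be purple (nothing else left).
That leaves teal as the color for house 2.
So: house 1 = black/classical, house 2 = teal/reggae, house 3 = green/metal, house 4 = red/blues, house 5 = purple/folk.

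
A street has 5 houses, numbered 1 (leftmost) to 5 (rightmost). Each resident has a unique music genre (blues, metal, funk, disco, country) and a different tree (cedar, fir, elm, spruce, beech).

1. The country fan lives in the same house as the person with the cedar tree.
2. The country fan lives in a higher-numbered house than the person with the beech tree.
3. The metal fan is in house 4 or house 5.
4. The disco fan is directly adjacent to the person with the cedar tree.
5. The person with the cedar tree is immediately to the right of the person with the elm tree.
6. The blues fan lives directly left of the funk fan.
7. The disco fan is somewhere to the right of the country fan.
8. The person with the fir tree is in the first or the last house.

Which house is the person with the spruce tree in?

4

The only music genre still possible for house 1 is blues.
From clue 6, the funk fan must be in house 2.
The only music genre still possible for house 3 is country.
Clue 1 places the person with the cedar tree in house 3.
From clue 4, the disco fan must be in house 4.
The person with the elm tree is in house 2 (clue 5).
The only music genre still possible for house 5 is metal.
House 1 tree: only beech fits.
House 4's tree must be spruce (nothing else left).
House 5 tree: only fir fits.
So: house 1 = blues/beech, house 2 = funk/elm, house 3 = country/cedar, house 4 = disco/spruce, house 5 = metal/fir.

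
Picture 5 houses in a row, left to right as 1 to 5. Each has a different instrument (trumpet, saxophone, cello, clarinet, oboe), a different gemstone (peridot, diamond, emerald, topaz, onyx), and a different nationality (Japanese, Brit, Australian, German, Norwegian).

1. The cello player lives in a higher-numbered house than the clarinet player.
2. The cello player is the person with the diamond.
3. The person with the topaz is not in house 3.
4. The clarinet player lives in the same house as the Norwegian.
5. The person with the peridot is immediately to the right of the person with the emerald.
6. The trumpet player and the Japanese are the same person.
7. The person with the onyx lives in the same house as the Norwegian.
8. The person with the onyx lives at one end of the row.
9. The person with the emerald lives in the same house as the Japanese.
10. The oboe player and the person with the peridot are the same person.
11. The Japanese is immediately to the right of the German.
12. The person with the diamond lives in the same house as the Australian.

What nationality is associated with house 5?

From clue 8, the person with the onyx must be in house 1.
Clue 7 places the Norwegian in house 1.
By clue 4, the clarinet player is in house 1.
The oboe player is narrowed to house 4 or 5; consider each.
Placing it in house 5 leads to a contradiction, so it's in house 4.
From clue 10, the person with the peridot must be in house 4.
So house 3 gets emerald for gemstone.
From clue 6, the Japanese must be in house 3.
Clue 11: the German is in house 2.
House 3's instrument must be trumpet (nothing else left).
House 4 nationality: only Brit fits.
The only nationality still possible for house 5 is Australian.
Clue 12: the person with the diamond is in house 5.
House 2 gemstone: only topaz fits.
From clue 2, the cello player must be in house 5.
House 2's instrument must be saxophone (nothing else left).
So: house 1 = clarinet/onyx/Norwegian, house 2 = saxophone/topaz/German, house 3 = trumpet/emerald/Japanese, house 4 = oboe/peridot/Brit, house 5 = cello/diamond/Australian.

Australian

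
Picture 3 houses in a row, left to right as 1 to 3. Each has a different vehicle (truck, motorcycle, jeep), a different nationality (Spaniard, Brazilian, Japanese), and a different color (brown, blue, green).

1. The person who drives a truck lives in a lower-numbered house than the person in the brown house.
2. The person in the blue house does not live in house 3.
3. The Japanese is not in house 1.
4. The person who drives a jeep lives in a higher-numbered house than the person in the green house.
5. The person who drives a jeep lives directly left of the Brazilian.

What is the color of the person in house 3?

Clue 5 places the person who drives a jeep in house 2.
From clue 5, the Brazilian must be in house 3.
That leaves motorcycle as the vehicle for house 3.
The only nationality still possible for house 1 is Spaniard.
So house 2 gets Japanese for nationality.
The only color still possible for house 3 is brown.
By clue 4, the person in the green house is in house 1.
House 1 vehicle: only truck fits.
That leaves blue as the color for house 2.
So: house 1 = truck/Spaniard/green, house 2 = jeep/Japanese/blue, house 3 = motorcycle/Brazilian/brown.

brown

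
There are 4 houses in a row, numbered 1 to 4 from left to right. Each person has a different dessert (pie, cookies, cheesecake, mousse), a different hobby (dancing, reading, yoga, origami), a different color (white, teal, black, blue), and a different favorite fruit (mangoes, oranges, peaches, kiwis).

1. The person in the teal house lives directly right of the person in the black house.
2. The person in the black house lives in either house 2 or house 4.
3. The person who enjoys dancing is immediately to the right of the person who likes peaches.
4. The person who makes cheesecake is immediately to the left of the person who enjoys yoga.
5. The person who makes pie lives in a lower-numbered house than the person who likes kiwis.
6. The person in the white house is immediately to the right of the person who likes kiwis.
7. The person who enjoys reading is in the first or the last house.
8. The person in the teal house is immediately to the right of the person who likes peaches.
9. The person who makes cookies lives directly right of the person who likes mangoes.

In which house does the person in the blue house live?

1

Clue 2 places the person in the black house in house 2.
That leaves blue as the color for house 1.
The only favorite fruit still possible for house 4 is oranges.
Clue 1: the person in the teal house is in house 3.
Clue 8: the person who likes peaches is in house 2.
So house 4 gets white for color.
So house 1 gets mangoes for favorite fruit.
That leaves kiwis as the favorite fruit for house 3.
Clue 3 places the person who enjoys dancing in house 3.
Clue 9 places the person who makes cookies in house 2.
The only dessert still possible for house 4 is mousse.
House 1's dessert must be pie (nothing else left).
House 3's dessert must be cheesecake (nothing else left).
Clue 4: the person who enjoys yoga is in house 4.
So house 2 gets origami for hobby.
House 1's hobby must be reading (nothing else left).
So: house 1 = pie/reading/blue/mangoes, house 2 = cookies/origami/black/peaches, house 3 = cheesecake/dancing/teal/kiwis, house 4 = mousse/yoga/white/oranges.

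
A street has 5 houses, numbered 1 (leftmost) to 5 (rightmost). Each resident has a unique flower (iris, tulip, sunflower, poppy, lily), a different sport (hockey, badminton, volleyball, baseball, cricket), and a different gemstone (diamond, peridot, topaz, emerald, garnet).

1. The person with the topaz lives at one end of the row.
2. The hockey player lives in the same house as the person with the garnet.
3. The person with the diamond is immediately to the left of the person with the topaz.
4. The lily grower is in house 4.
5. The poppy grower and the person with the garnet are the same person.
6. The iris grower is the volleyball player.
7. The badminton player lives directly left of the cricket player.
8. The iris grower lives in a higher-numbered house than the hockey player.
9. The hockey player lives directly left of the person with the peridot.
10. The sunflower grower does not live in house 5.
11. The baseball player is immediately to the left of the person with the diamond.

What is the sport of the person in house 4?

By clue 3, the person with the diamond is in house 4.
By clue 3, the person with the topaz is in house 5.
Clue 4: the lily grower is in house 4.
By clue 11, the baseball player is in house 3.
House 4 sport: only badminton fits.
Clue 7: the cricket player is in house 5.
So house 1 gets hockey for sport.
House 2's sport must be volleyball (nothing else left).
By clue 2, the person with the garnet is in house 1.
From clue 5, the poppy grower must be in house 1.
Clue 6 places the iris grower in house 2.
Clue 9 places the person with the peridot in house 2.
House 5's flower must be tulip (nothing else left).
So house 3 gets emerald for gemstone.
That leaves sunflower as the flower for house 3.
So: house 1 = poppy/hockey/garnet, house 2 = iris/volleyball/peridot, house 3 = sunflower/baseball/emerald, house 4 = lily/badminton/diamond, house 5 = tulip/cricket/topaz.

badminton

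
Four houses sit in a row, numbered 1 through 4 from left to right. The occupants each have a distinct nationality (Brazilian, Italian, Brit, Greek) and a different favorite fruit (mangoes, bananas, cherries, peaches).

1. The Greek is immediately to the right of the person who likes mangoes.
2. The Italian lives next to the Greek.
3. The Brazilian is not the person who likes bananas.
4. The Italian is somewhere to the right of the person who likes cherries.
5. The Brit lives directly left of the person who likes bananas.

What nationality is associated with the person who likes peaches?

The Brit is narrowed to house 1 or 2 or 3; consider each.
Placing it in house 1 and house 3 leads to a contradiction, so it's in house 2.
The person who likes bananas is in house 3 (clue 5).
So house 1 gets Brazilian for nationality.
So house 4 gets peaches for favorite fruit.
Clue 1: the Greek is in house 3.
Clue 1: the person who likes mangoes is in house 2.
From clue 2, the Italian must be in house 4.
House 1's favorite fruit must be cherries (nothing else left).
So: house 1 = Brazilian/cherries, house 2 = Brit/mangoes, house 3 = Greek/bananas, house 4 = Italian/peaches.

Italian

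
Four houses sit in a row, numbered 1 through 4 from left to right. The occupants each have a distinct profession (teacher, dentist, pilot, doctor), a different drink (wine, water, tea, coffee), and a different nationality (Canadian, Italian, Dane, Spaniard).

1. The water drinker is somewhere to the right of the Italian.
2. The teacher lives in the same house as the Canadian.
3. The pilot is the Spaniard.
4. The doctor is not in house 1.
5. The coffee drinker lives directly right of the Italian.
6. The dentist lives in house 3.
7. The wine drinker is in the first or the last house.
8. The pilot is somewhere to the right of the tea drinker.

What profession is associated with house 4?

pilot

By clue 6, the dentist is in house 3.
That leaves teacher as the profession for house 1.
Clue 2: the Canadian is in house 1.
So house 2 gets tea for drink.
By clue 8, the pilot is in house 4.
So house 2 gets doctor for profession.
So house 1 gets wine for drink.
Clue 3 places the Spaniard in house 4.
The coffee drinker is narrowed to house 3 or 4; consider each.
Placing it in house 4 leads to a contradiction, so it's in house 3.
Clue 5: the Italian is in house 2.
House 4 drink: only water fits.
That leaves Dane as the nationality for house 3.
So: house 1 = teacher/wine/Canadian, house 2 = doctor/tea/Italian, house 3 = dentist/coffee/Dane, house 4 = pilot/water/Spaniard.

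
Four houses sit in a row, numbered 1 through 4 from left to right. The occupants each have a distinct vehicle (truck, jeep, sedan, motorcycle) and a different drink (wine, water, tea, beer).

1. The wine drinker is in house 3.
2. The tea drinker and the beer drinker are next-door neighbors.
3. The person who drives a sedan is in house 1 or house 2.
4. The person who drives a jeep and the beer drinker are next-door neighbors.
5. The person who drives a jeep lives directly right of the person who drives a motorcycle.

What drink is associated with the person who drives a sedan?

tea

Clue 1 places the wine drinker in house 3.
That leaves truck as the vehicle for house 4.
That leaves water as the drink for house 4.
The only vehicle still possible for house 3 is jeep.
Clue 4 places the beer drinker in house 2.
Clue 5 places the person who drives a motorcycle in house 2.
So house 1 gets sedan for vehicle.
That leaves tea as the drink for house 1.
So: house 1 = sedan/tea, house 2 = motorcycle/beer, house 3 = jeep/wine, house 4 = truck/water.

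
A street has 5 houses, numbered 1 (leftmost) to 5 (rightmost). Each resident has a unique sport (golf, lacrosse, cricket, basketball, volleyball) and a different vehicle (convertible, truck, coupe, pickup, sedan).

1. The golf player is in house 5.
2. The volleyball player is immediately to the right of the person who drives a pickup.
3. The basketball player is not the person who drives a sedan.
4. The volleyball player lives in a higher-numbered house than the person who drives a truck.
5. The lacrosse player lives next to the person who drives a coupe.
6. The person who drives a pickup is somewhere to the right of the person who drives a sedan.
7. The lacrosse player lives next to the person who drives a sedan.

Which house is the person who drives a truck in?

1

Clue 1: the golf player is in house 5.
House 5 vehicle: only convertible fits.
That leaves coupe as the vehicle for house 4.
The lacrosse player is in house 3 (clue 5).
The person who drives a sedan is in house 2 (clue 7).
That leaves volleyball as the sport for house 4.
House 1 vehicle: only truck fits.
House 3 vehicle: only pickup fits.
From clue 3, the basketball player must be in house 1.
That leaves cricket as the sport for house 2.
So: house 1 = basketball/truck, house 2 = cricket/sedan, house 3 = lacrosse/pickup, house 4 = volleyball/coupe, house 5 = golf/convertible.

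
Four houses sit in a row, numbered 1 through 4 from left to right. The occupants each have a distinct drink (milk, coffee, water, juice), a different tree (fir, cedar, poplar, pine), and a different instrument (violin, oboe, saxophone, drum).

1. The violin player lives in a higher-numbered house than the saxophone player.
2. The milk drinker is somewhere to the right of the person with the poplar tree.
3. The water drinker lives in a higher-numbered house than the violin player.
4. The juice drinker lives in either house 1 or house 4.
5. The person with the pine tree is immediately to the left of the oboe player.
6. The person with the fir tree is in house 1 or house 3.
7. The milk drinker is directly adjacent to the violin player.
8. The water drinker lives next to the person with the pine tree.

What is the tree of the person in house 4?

cedar

House 4 tree: only cedar fits.
The juice drinker is narrowed to house 1 or 4; consider each.
Placing it in house 4 leads to a contradiction, so it's in house 1.
The water drinker is narrowed to house 3 or 4; consider each.
Placing it in house 3 leads to a contradiction, so it's in house 4.
From clue 8, the person with the pine tree must be in house 3.
House 2's tree must be poplar (nothing else left).
By clue 2, the milk drinker is in house 3.
Clue 5: the oboe player is in house 4.
By clue 7, the violin player is in house 2.
That leaves coffee as the drink for house 2.
House 1 tree: only fir fits.
That leaves saxophone as the instrument for house 1.
House 3 instrument: only drum fits.
So: house 1 = juice/fir/saxophone, house 2 = coffee/poplar/violin, house 3 = milk/pine/drum, house 4 = water/cedar/oboe.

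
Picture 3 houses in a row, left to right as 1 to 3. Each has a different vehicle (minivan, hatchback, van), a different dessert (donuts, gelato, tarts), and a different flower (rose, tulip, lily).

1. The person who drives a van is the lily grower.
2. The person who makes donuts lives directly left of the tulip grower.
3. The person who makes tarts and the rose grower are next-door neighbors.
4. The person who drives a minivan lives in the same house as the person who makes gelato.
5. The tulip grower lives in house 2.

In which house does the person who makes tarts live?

Clue 5 places the tulip grower in house 2.
Clue 2: the person who makes donuts is in house 1.
Clue 3 places the person who makes tarts in house 2.
House 3 dessert: only gelato fits.
Clue 4: the person who drives a minivan is in house 3.
House 1 vehicle: only van fits.
That leaves hatchback as the vehicle for house 2.
Clue 1: the lily grower is in house 1.
The only flower still possible for house 3 is rose.
So: house 1 = van/donuts/lily, house 2 = hatchback/tarts/tulip, house 3 = minivan/gelato/rose.

2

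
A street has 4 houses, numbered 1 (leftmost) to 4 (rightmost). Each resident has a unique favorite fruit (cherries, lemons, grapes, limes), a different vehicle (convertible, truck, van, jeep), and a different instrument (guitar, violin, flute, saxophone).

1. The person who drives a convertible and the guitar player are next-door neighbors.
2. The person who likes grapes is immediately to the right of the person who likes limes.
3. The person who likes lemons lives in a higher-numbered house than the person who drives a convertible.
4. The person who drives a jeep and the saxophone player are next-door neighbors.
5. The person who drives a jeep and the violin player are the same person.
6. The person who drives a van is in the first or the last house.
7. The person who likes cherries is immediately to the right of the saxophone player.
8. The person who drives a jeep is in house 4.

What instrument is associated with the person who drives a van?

guitar

By clue 8, the person who drives a jeep is in house 4.
That leaves limes as the favorite fruit for house 1.
By clue 2, the person who likes grapes is in house 2.
From clue 4, the saxophone player must be in house 3.
The violin player is in house 4 (clue 5).
From clue 7, the person who likes cherries must be in house 4.
That leaves lemons as the favorite fruit for house 3.
House 1's vehicle must be van (nothing else left).
Clue 3 places the person who drives a convertible in house 2.
That leaves truck as the vehicle for house 3.
By clue 1, the guitar player is in house 1.
The only instrument still possible for house 2 is flute.
So: house 1 = limes/van/guitar, house 2 = grapes/convertible/flute, house 3 = lemons/truck/saxophone, house 4 = cherries/jeep/violin.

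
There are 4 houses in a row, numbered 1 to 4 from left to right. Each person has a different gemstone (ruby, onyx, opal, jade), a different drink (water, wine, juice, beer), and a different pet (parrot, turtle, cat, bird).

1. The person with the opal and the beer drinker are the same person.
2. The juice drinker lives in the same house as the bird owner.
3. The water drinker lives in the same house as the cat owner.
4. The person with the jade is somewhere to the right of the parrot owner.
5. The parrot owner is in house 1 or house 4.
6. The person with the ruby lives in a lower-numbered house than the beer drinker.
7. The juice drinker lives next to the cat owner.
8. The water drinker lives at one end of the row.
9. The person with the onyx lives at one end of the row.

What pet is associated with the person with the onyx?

By clue 5, the parrot owner is in house 1.
Clue 3 places the water drinker in house 4.
By clue 3, the cat owner is in house 4.
The juice drinker is in house 3 (clue 7).
The only drink still possible for house 1 is wine.
That leaves beer as the drink for house 2.
Clue 1: the person with the opal is in house 2.
By clue 2, the bird owner is in house 3.
From clue 6, the person with the ruby must be in house 1.
That leaves jade as the gemstone for house 3.
House 4 gemstone: only onyx fits.
House 2's pet must be turtle (nothing else left).
So: house 1 = ruby/wine/parrot, house 2 = opal/beer/turtle, house 3 = jade/juice/bird, house 4 = onyx/water/cat.

cat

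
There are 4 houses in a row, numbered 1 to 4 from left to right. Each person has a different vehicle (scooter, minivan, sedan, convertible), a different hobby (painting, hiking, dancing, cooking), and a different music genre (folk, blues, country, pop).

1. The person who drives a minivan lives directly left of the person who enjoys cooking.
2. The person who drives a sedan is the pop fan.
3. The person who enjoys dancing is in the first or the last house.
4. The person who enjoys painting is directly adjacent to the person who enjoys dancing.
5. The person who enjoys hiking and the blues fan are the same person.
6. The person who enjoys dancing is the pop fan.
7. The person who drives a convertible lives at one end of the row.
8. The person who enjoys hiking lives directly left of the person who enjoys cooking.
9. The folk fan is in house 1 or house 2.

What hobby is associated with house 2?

painting

The person who drives a convertible is narrowed to house 1 or 4; consider each.
Placing it in house 1 leads to a contradiction, so it's in house 4.
The pop fan is in house 1 (clue 2).
By clue 6, the person who enjoys dancing is in house 1.
House 1's vehicle must be sedan (nothing else left).
The only hobby still possible for house 4 is cooking.
House 4 music genre: only country fits.
By clue 1, the person who drives a minivan is in house 3.
The person who enjoys painting is in house 2 (clue 4).
The person who enjoys hiking is in house 3 (clue 8).
So house 2 gets scooter for vehicle.
House 2's music genre must be folk (nothing else left).
House 3's music genre must be blues (nothing else left).
So: house 1 = sedan/dancing/pop, house 2 = scooter/painting/folk, house 3 = minivan/hiking/blues, house 4 = convertible/cooking/country.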